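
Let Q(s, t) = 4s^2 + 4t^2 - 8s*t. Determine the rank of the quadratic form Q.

The associated matrix is A = [[4, -4], [-4, 4]].
Applying the same elementary operations to the rows and columns of A produces a congruent diagonal matrix with entries 4, 0.
That gives 1 positive, 1 zero pivots.
The rank is the number of nonzero pivots: 1.

1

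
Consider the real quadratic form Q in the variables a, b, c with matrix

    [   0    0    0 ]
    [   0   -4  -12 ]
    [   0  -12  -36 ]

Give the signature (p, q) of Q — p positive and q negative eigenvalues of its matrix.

(0, 1)

Congruent diagonalization of A (simultaneous row and column reduction) yields pivots 0, -4, 0.
So there are 1 negative, 2 zero pivots.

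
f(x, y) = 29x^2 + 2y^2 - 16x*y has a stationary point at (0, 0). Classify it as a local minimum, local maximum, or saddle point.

The Hessian at the origin is H = [[58, -16], [-16, 4]].
det H = 58·4 − (-16)² = -24 < 0, so H is indefinite.
Therefore the origin is a saddle point.

saddle point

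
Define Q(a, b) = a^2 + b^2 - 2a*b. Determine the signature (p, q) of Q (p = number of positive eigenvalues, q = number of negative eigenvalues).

The associated matrix is A = [[1, -1], [-1, 1]].
Row-reducing A symmetrically gives the diagonal entries 1, 0.
Counting signs: 1 positive, 1 zero.

(1, 0)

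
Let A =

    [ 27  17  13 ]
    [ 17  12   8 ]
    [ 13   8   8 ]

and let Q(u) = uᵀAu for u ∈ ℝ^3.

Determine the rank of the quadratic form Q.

Symmetric row and column elimination reduces A to a congruent diagonal form with pivots 27, 35/27, 12/7.
So there are 3 positive pivots.
The rank is the number of nonzero pivots: 3.

3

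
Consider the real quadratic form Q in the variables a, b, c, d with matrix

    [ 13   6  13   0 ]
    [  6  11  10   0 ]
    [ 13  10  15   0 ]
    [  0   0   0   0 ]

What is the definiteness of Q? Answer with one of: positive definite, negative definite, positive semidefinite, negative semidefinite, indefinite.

positive semidefinite

Applying the same elementary operations to the rows and columns of A produces a congruent diagonal matrix with entries 13, 107/13, 6/107, 0.
That gives 3 positive, 1 zero pivots.
Hence Q is positive semidefinite.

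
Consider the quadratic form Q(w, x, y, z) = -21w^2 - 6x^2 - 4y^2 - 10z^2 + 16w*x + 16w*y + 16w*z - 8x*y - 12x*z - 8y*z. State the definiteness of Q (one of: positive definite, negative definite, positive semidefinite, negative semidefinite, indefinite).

negative definite

The symmetric matrix of Q is A = [[-21, 8, 8, 8], [8, -6, -4, -6], [8, -4, -4, -4], [8, -6, -4, -10]].
Leading principal minors: Δ_1 = -21, Δ_2 = 62, Δ_3 = -40, Δ_4 = 160.
The signs alternate starting with Δ_1 < 0, so by Sylvester's criterion Q is negative definite.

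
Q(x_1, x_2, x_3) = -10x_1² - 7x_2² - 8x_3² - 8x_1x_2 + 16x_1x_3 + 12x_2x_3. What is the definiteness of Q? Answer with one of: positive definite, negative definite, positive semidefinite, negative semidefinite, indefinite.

Write A = [[-10, -4, 8], [-4, -7, 6], [8, 6, -8]].
Symmetric row and column elimination reduces A to a congruent diagonal form with pivots -10, -27/5, -4/27.
Counting signs: 3 negative.
Hence Q is negative definite.

negative definite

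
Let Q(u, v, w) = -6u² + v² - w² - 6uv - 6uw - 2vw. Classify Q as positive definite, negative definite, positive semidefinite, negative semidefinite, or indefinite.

The symmetric matrix is A = [[-6, -3, -3], [-3, 1, -1], [-3, -1, -1]].
Congruent diagonalization of A (simultaneous row and column reduction) yields pivots -6, 5/2, 2/5.
So there are 2 positive, 1 negative pivots.
Hence Q is indefinite.

indefinite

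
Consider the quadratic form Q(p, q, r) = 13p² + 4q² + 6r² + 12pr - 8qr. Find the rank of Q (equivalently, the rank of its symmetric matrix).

The associated matrix is A = [[13, 0, 6], [0, 4, -4], [6, -4, 6]].
Applying the same elementary operations to the rows and columns of A produces a congruent diagonal matrix with entries 13, 4, -10/13.
So there are 2 positive, 1 negative pivots.
The rank is the number of nonzero pivots: 3.

3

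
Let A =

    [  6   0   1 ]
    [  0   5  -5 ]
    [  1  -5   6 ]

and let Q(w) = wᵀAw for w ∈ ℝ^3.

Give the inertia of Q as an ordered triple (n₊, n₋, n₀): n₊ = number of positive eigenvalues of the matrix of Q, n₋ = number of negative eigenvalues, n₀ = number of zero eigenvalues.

An LDLᵀ factorisation of A has diagonal entries 6, 5, 5/6.
That gives 3 positive pivots.

(3, 0, 0)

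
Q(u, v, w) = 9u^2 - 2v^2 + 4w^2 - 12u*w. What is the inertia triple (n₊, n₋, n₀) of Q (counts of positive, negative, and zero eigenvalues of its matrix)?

Write A = [[9, 0, -6], [0, -2, 0], [-6, 0, 4]].
Row-reducing A symmetrically gives the diagonal entries 9, -2, 0.
So there are 1 positive, 1 negative, 1 zero pivots.

(1, 1, 1)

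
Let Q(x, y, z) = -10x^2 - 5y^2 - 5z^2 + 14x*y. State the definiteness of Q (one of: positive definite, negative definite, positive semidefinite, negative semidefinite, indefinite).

The symmetric matrix of Q is A = [[-10, 7, 0], [7, -5, 0], [0, 0, -5]].
Leading principal minors: Δ_1 = -10, Δ_2 = 1, Δ_3 = -5.
The signs alternate starting with Δ_1 < 0, so by Sylvester's criterion Q is negative definite.

negative definite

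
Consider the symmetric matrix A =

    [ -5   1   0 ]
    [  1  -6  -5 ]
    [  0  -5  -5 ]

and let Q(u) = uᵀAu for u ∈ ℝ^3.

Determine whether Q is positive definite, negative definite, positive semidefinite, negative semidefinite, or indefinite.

An LDLᵀ factorisation of A has diagonal entries -5, -29/5, -20/29.
That gives 3 negative pivots.
Hence Q is negative definite.

negative definite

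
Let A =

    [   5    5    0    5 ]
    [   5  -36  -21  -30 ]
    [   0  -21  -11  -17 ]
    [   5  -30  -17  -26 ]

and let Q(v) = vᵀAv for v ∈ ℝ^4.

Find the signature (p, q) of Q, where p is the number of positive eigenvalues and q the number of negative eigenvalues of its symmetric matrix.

Congruent diagonalization of A (simultaneous row and column reduction) yields pivots 5, -41, -10/41, 12/5.
So there are 2 positive, 2 negative pivots.

(2, 2)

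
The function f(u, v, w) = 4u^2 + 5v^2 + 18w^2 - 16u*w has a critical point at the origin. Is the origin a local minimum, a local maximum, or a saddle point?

local minimum

The Hessian at the origin is H = [[8, 0, -16], [0, 10, 0], [-16, 0, 36]].
Symmetric row and column elimination reduces H to a congruent diagonal form with pivots 8, 10, 4.
Counting signs: 3 positive.
H is positive definite, so the origin is a strict local minimum.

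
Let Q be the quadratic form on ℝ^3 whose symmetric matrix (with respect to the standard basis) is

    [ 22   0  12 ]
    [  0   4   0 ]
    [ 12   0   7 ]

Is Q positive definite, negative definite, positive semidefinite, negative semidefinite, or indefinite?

positive definite

Leading principal minors: Δ_1 = 22, Δ_2 = 88, Δ_3 = 40.
All leading principal minors are positive, so by Sylvester's criterion Q is positive definite.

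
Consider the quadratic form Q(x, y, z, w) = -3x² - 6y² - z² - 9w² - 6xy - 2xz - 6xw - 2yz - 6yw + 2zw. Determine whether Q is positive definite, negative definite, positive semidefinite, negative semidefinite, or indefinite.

negative semidefinite

Write A = [[-3, -3, -1, -3], [-3, -6, -1, -3], [-1, -1, -1, 1], [-3, -3, 1, -9]].
Row-reducing A symmetrically gives the diagonal entries -3, -3, -2/3, 0.
Counting signs: 3 negative, 1 zero.
Hence Q is negative semidefinite.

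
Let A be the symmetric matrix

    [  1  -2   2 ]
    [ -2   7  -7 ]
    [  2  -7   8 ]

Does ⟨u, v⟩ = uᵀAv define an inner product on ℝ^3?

An LDLᵀ factorisation of A has diagonal entries 1, 3, 1.
So there are 3 positive pivots.
Hence Q is positive definite.
⟨·,·⟩ is an inner product exactly when A is positive definite.

yes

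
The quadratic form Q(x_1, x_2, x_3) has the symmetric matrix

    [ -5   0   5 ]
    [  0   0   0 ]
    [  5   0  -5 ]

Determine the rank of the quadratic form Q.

Applying the same elementary operations to the rows and columns of A produces a congruent diagonal matrix with entries -5, 0, 0.
So there are 1 negative, 2 zero pivots.
The rank is the number of nonzero pivots: 1.

1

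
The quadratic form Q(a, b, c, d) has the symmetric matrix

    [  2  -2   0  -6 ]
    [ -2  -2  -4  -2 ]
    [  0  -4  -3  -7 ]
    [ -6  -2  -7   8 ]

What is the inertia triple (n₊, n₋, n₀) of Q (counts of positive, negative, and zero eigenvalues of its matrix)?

Applying the same elementary operations to the rows and columns of A produces a congruent diagonal matrix with entries 2, -4, 1, 5.
That gives 3 positive, 1 negative pivots.

(3, 1, 0)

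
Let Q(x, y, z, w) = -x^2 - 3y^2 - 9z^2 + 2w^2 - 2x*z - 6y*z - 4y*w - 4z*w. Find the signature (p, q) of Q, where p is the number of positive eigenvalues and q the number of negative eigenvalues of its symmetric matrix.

The symmetric matrix is A = [[-1, 0, -1, 0], [0, -3, -3, -2], [-1, -3, -9, -2], [0, -2, -2, 2]].
Applying the same elementary operations to the rows and columns of A produces a congruent diagonal matrix with entries -1, -3, -5, 10/3.
That gives 1 positive, 3 negative pivots.

(1, 3)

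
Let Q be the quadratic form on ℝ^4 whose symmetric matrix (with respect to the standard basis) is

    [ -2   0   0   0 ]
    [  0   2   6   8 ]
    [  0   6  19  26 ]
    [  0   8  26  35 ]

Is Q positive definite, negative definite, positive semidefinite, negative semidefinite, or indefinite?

indefinite

An LDLᵀ factorisation of A has diagonal entries -2, 2, 1, -1.
That gives 2 positive, 2 negative pivots.
Hence Q is indefinite.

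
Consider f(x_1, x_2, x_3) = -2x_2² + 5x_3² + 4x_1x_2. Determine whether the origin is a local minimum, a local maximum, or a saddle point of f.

The Hessian at the origin is H = [[0, 4, 0], [4, -4, 0], [0, 0, 10]].
H is indefinite, so the origin is a saddle point.

saddle point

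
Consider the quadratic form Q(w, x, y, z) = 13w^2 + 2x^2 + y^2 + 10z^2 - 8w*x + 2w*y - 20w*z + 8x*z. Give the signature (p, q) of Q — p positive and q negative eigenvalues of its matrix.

Write A = [[13, -4, 1, -10], [-4, 2, 0, 4], [1, 0, 1, 0], [-10, 4, 0, 10]].
Applying the same elementary operations to the rows and columns of A produces a congruent diagonal matrix with entries 13, 10/13, 4/5, 1.
Counting signs: 4 positive.

(4, 0)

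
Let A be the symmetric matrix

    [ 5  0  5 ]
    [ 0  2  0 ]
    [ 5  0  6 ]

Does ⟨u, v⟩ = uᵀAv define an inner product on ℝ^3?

Leading principal minors: Δ_1 = 5, Δ_2 = 10, Δ_3 = 10.
All leading principal minors are positive, so by Sylvester's criterion Q is positive definite.
⟨·,·⟩ is an inner product exactly when A is positive definite.

yes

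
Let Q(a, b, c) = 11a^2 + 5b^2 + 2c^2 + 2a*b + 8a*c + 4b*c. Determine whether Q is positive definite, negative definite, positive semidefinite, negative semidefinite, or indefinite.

positive semidefinite

The symmetric matrix is A = [[11, 1, 4], [1, 5, 2], [4, 2, 2]].
Applying the same elementary operations to the rows and columns of A produces a congruent diagonal matrix with entries 11, 54/11, 0.
That gives 2 positive, 1 zero pivots.
Hence Q is positive semidefinite.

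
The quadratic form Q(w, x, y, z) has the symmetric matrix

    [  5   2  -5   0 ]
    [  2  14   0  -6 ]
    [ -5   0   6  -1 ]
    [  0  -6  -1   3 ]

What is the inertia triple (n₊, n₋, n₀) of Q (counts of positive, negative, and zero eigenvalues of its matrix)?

(4, 0, 0)

Symmetric row and column elimination reduces A to a congruent diagonal form with pivots 5, 66/5, 23/33, 6/23.
So there are 4 positive pivots.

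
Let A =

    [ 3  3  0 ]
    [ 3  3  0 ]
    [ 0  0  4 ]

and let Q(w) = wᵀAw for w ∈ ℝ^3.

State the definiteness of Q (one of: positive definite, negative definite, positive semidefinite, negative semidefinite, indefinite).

positive semidefinite

Row-reducing A symmetrically gives the diagonal entries 3, 0, 4.
That gives 2 positive, 1 zero pivots.
Hence Q is positive semidefinite.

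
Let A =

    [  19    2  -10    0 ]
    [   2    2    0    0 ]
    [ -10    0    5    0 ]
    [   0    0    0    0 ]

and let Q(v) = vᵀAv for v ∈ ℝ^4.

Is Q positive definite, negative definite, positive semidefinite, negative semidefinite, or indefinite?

Applying the same elementary operations to the rows and columns of A produces a congruent diagonal matrix with entries 19, 34/19, -15/17, 0.
That gives 2 positive, 1 negative, 1 zero pivots.
Hence Q is indefinite.

indefinite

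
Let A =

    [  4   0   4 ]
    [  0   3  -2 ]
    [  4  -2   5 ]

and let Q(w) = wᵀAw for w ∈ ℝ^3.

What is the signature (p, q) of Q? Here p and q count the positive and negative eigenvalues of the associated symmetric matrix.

(2, 1)

An LDLᵀ factorisation of A has diagonal entries 4, 3, -1/3.
Counting signs: 2 positive, 1 negative.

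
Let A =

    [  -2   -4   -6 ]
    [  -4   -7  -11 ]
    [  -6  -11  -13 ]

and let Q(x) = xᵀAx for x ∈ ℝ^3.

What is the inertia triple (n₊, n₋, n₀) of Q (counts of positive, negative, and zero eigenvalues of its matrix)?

(2, 1, 0)

An LDLᵀ factorisation of A has diagonal entries -2, 1, 4.
That gives 2 positive, 1 negative pivots.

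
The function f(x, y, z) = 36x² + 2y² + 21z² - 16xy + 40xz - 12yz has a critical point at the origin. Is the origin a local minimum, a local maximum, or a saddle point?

The Hessian at the origin is H = [[72, -16, 40], [-16, 4, -12], [40, -12, 42]].
Row-reducing H symmetrically gives the diagonal entries 72, 4/9, -2.
That gives 2 positive, 1 negative pivots.
H is indefinite, so the origin is a saddle point.

saddle point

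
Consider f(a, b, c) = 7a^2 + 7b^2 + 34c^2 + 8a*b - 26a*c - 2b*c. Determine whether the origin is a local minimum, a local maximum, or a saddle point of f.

The Hessian at the origin is H = [[14, 8, -26], [8, 14, -2], [-26, -2, 68]].
Row-reducing H symmetrically gives the diagonal entries 14, 66/7, 24/11.
Counting signs: 3 positive.
H is positive definite, so the origin is a strict local minimum.

local minimum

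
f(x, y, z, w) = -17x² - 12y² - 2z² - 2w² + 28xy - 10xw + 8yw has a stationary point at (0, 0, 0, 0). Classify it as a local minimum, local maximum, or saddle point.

The Hessian at the origin is H = [[-34, 28, 0, -10], [28, -24, 0, 8], [0, 0, -4, 0], [-10, 8, 0, -4]].
Symmetric row and column elimination reduces H to a congruent diagonal form with pivots -34, -16/17, -4, -1.
That gives 4 negative pivots.
H is negative definite, so the origin is a strict local maximum.

local maximum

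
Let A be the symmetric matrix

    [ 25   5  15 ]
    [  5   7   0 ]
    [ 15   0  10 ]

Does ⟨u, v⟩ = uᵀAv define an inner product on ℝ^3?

no

An LDLᵀ factorisation of A has diagonal entries 25, 6, -1/2.
So there are 2 positive, 1 negative pivots.
Hence Q is indefinite.
⟨·,·⟩ is an inner product exactly when A is positive definite.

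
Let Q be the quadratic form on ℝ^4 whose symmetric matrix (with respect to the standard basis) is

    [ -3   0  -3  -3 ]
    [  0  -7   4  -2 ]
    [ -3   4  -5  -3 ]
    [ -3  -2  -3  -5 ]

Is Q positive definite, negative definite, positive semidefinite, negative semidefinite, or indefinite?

indefinite

Applying the same elementary operations to the rows and columns of A produces a congruent diagonal matrix with entries -3, -7, 2/7, -6.
So there are 1 positive, 3 negative pivots.
Hence Q is indefinite.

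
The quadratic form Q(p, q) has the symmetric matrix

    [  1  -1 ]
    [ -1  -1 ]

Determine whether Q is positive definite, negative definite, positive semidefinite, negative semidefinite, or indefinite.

indefinite

For the 2×2 matrix [[1, -1], [-1, -1]]: det = 1·-1 − (-1)² = -2, trace = 0.
det < 0 so the eigenvalues have opposite signs; the form is indefinite.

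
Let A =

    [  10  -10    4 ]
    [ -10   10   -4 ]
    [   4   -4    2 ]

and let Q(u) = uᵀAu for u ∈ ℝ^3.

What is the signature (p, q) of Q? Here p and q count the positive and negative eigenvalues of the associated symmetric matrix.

(2, 0)

Congruent diagonalization of A (simultaneous row and column reduction) yields pivots 10, 0, 2/5.
So there are 2 positive, 1 zero pivots.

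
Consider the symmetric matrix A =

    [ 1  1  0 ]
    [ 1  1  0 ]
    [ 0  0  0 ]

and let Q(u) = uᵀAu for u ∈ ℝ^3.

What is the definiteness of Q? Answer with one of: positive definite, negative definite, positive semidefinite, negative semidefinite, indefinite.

positive semidefinite

Row-reducing A symmetrically gives the diagonal entries 1, 0, 0.
So there are 1 positive, 2 zero pivots.
Hence Q is positive semidefinite.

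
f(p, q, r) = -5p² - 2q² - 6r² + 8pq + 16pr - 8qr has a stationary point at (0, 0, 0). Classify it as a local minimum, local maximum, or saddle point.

saddle point

The Hessian at the origin is H = [[-10, 8, 16], [8, -4, -8], [16, -8, -12]].
Congruent diagonalization of H (simultaneous row and column reduction) yields pivots -10, 12/5, 4.
That gives 2 positive, 1 negative pivots.
H is indefinite, so the origin is a saddle point.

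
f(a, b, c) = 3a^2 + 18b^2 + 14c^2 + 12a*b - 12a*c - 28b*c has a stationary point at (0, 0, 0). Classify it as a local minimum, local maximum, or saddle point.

The Hessian at the origin is H = [[6, 12, -12], [12, 36, -28], [-12, -28, 28]].
Row-reducing H symmetrically gives the diagonal entries 6, 12, 8/3.
Counting signs: 3 positive.
H is positive definite, so the origin is a strict local minimum.

local minimum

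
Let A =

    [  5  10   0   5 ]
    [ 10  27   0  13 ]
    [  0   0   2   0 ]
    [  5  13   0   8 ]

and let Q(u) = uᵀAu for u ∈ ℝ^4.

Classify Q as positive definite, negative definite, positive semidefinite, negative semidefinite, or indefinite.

Congruent diagonalization of A (simultaneous row and column reduction) yields pivots 5, 7, 2, 12/7.
Counting signs: 4 positive.
Hence Q is positive definite.

positive definite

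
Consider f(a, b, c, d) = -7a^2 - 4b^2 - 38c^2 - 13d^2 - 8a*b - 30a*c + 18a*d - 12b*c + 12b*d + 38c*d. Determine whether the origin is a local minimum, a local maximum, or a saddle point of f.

local maximum

The Hessian at the origin is H = [[-14, -8, -30, 18], [-8, -8, -12, 12], [-30, -12, -76, 38], [18, 12, 38, -26]].
Congruent diagonalization of H (simultaneous row and column reduction) yields pivots -14, -24/7, -4, -1.
Counting signs: 4 negative.
H is negative definite, so the origin is a strict local maximum.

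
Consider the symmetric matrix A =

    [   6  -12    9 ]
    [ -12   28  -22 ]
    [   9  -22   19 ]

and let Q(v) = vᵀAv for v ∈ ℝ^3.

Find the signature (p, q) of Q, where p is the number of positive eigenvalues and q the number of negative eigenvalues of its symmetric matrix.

(3, 0)

An LDLᵀ factorisation of A has diagonal entries 6, 4, 3/2.
So there are 3 positive pivots.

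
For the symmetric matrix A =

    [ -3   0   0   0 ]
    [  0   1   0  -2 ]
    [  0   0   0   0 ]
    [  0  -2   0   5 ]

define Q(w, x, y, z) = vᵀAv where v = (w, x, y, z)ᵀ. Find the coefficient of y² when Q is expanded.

0

The coefficient of y² is the diagonal entry A[3,3] = 0.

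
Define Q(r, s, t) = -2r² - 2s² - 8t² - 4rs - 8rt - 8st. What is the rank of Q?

1

The symmetric matrix is A = [[-2, -2, -4], [-2, -2, -4], [-4, -4, -8]].
Row-reducing A symmetrically gives the diagonal entries -2, 0, 0.
So there are 1 negative, 2 zero pivots.
The rank is the number of nonzero pivots: 1.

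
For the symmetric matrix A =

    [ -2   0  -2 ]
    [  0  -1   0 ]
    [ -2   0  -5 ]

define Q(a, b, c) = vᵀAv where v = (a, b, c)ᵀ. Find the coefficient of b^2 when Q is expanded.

The coefficient of b^2 is the diagonal entry A[2,2] = -1.

-1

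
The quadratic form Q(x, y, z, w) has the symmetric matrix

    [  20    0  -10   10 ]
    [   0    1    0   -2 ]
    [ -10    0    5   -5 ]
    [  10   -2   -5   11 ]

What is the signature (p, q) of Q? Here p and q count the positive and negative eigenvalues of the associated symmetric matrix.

Applying the same elementary operations to the rows and columns of A produces a congruent diagonal matrix with entries 20, 1, 0, 2.
Counting signs: 3 positive, 1 zero.

(3, 0)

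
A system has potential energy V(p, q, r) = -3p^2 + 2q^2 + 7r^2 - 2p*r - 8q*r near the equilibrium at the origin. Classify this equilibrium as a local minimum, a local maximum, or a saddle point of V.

The Hessian at the origin is H = [[-6, 0, -2], [0, 4, -8], [-2, -8, 14]].
Row-reducing H symmetrically gives the diagonal entries -6, 4, -4/3.
Counting signs: 1 positive, 2 negative.
H is indefinite, so the origin is a saddle point.

saddle point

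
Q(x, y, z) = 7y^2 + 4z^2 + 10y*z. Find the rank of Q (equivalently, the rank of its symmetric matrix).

2

Write A = [[0, 0, 0], [0, 7, 5], [0, 5, 4]].
Symmetric row and column elimination reduces A to a congruent diagonal form with pivots 0, 7, 3/7.
That gives 2 positive, 1 zero pivots.
The rank is the number of nonzero pivots: 2.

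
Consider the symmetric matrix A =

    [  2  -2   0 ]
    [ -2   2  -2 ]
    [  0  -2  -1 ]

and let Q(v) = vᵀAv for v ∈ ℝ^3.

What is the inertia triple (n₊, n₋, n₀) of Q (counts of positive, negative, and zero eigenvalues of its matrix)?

By Sylvester's law of inertia any congruent diagonalization of A has 2 positive, 1 negative and 0 zero entries.

(2, 1, 0)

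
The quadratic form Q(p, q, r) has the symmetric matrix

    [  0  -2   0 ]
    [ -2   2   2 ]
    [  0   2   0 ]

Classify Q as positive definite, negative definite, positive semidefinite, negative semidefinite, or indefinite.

indefinite

A is congruent to a diagonal matrix with 1 positive, 1 negative and 1 zero entries, so Q is indefinite.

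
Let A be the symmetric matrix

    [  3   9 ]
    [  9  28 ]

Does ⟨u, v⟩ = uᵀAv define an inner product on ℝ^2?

yes

Leading principal minors: Δ_1 = 3, Δ_2 = 3.
All leading principal minors are positive, so by Sylvester's criterion Q is positive definite.
⟨·,·⟩ is an inner product exactly when A is positive definite.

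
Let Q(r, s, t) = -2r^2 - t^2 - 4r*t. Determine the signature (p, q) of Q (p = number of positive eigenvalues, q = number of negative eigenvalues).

The symmetric matrix is A = [[-2, 0, -2], [0, 0, 0], [-2, 0, -1]].
Symmetric row and column elimination reduces A to a congruent diagonal form with pivots -2, 0, 1.
That gives 1 positive, 1 negative, 1 zero pivots.

(1, 1)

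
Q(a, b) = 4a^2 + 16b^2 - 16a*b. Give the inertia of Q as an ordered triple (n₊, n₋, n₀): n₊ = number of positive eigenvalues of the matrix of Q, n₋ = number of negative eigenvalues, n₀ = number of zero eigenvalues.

(1, 0, 1)

The associated matrix is A = [[4, -8], [-8, 16]].
Row-reducing A symmetrically gives the diagonal entries 4, 0.
Counting signs: 1 positive, 1 zero.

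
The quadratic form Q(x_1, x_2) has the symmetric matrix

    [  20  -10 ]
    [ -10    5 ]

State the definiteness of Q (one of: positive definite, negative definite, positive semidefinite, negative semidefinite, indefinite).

positive semidefinite

Row-reducing A symmetrically gives the diagonal entries 20, 0.
So there are 1 positive, 1 zero pivots.
Hence Q is positive semidefinite.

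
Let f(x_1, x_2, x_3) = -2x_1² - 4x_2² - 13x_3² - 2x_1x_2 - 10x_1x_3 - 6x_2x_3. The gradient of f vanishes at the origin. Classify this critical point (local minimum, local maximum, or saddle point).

local maximum

The Hessian at the origin is H = [[-4, -2, -10], [-2, -8, -6], [-10, -6, -26]].
An LDLᵀ factorisation of H has diagonal entries -4, -7, -6/7.
Counting signs: 3 negative.
H is negative definite, so the origin is a strict local maximum.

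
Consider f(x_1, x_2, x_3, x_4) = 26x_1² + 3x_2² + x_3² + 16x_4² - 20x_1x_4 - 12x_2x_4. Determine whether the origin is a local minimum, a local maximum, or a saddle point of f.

local minimum

The Hessian at the origin is H = [[52, 0, 0, -20], [0, 6, 0, -12], [0, 0, 2, 0], [-20, -12, 0, 32]].
Congruent diagonalization of H (simultaneous row and column reduction) yields pivots 52, 6, 2, 4/13.
Counting signs: 4 positive.
H is positive definite, so the origin is a strict local minimum.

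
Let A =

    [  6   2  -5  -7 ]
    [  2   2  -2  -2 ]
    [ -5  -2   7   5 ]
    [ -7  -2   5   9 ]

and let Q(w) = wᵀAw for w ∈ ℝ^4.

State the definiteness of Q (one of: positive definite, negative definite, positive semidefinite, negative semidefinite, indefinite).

positive definite

Symmetric row and column elimination reduces A to a congruent diagonal form with pivots 6, 4/3, 11/4, 6/11.
So there are 4 positive pivots.
Hence Q is positive definite.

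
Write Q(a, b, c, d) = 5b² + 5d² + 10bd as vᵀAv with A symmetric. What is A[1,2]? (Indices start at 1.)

The coefficient of a·b in Q is 0. For a symmetric A this equals A[1,2] + A[2,1] = 2·A[1,2].
So A[1,2] = 0/2 = 0.

0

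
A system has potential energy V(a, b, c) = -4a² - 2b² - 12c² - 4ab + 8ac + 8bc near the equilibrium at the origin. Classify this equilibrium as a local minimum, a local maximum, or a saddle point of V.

local maximum

The Hessian at the origin is H = [[-8, -4, 8], [-4, -4, 8], [8, 8, -24]].
Symmetric row and column elimination reduces H to a congruent diagonal form with pivots -8, -2, -8.
So there are 3 negative pivots.
H is negative definite, so the origin is a strict local maximum.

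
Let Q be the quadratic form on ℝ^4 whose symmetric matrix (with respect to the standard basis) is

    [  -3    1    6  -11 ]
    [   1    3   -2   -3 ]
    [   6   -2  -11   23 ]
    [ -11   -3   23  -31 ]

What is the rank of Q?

An LDLᵀ factorisation of A has diagonal entries -3, 10/3, 1, -5.
That gives 2 positive, 2 negative pivots.
The rank is the number of nonzero pivots: 4.

4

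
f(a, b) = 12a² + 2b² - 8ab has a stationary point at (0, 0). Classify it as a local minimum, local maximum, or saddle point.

local minimum

The Hessian at the origin is H = [[24, -8], [-8, 4]].
det H = 24·4 − (-8)² = 32 > 0 and H[1,1] = 24 > 0, so H is positive definite.
Therefore the origin is a local minimum.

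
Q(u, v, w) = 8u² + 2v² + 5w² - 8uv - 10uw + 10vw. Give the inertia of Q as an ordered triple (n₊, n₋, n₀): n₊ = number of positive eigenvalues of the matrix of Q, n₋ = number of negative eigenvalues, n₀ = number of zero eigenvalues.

The symmetric matrix is A = [[8, -4, -5], [-4, 2, 5], [-5, 5, 5]].
By Sylvester's law of inertia any congruent diagonalization of A has 2 positive, 1 negative and 0 zero entries.

(2, 1, 0)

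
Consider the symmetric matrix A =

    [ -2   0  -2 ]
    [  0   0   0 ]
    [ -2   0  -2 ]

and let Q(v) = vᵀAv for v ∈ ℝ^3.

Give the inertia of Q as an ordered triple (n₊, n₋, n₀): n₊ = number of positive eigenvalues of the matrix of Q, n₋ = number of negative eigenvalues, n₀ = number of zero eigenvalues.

Symmetric row and column elimination reduces A to a congruent diagonal form with pivots -2, 0, 0.
So there are 1 negative, 2 zero pivots.

(0, 1, 2)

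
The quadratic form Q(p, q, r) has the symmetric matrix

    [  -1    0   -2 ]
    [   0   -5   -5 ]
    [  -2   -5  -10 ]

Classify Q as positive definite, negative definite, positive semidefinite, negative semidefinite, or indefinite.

negative definite

Leading principal minors: Δ_1 = -1, Δ_2 = 5, Δ_3 = -5.
The signs alternate starting with Δ_1 < 0, so by Sylvester's criterion Q is negative definite.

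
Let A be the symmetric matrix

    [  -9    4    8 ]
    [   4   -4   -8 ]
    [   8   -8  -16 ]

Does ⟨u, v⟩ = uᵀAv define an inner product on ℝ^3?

Symmetric row and column elimination reduces A to a congruent diagonal form with pivots -9, -20/9, 0.
Counting signs: 2 negative, 1 zero.
Hence Q is negative semidefinite.
⟨·,·⟩ is an inner product exactly when A is positive definite.

no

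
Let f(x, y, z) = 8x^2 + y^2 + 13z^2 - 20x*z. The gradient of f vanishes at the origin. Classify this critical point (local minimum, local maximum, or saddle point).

The Hessian at the origin is H = [[16, 0, -20], [0, 2, 0], [-20, 0, 26]].
Row-reducing H symmetrically gives the diagonal entries 16, 2, 1.
Counting signs: 3 positive.
H is positive definite, so the origin is a strict local minimum.

local minimum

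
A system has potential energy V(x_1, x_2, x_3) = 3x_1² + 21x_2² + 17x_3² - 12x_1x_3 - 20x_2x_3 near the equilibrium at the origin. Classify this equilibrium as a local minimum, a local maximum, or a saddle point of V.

The Hessian at the origin is H = [[6, 0, -12], [0, 42, -20], [-12, -20, 34]].
Congruent diagonalization of H (simultaneous row and column reduction) yields pivots 6, 42, 10/21.
So there are 3 positive pivots.
H is positive definite, so the origin is a strict local minimum.

local minimum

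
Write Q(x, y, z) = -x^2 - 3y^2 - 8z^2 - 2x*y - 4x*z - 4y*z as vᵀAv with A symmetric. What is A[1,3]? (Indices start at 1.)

The coefficient of x·z in Q is -4. For a symmetric A this equals A[1,3] + A[3,1] = 2·A[1,3].
So A[1,3] = -4/2 = -2.

-2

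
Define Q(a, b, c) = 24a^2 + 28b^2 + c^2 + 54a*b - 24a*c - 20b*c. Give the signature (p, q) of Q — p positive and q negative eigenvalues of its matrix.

(2, 1)

The associated matrix is A = [[24, 27, -12], [27, 28, -10], [-12, -10, 1]].
Symmetric row and column elimination reduces A to a congruent diagonal form with pivots 24, -19/8, 3/19.
That gives 2 positive, 1 negative pivots.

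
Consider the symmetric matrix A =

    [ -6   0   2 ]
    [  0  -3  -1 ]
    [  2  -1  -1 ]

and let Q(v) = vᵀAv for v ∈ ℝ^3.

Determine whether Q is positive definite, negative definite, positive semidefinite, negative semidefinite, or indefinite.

Congruent diagonalization of A (simultaneous row and column reduction) yields pivots -6, -3, 0.
That gives 2 negative, 1 zero pivots.
Hence Q is negative semidefinite.

negative semidefinite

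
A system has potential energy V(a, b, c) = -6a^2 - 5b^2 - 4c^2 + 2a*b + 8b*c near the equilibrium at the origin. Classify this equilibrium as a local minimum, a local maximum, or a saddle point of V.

The Hessian at the origin is H = [[-12, 2, 0], [2, -10, 8], [0, 8, -8]].
Row-reducing H symmetrically gives the diagonal entries -12, -29/3, -40/29.
So there are 3 negative pivots.
H is negative definite, so the origin is a strict local maximum.

local maximum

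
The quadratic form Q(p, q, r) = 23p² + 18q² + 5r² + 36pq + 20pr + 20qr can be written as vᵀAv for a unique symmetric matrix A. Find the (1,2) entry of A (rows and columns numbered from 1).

18

The coefficient of p·q in Q is 36. For a symmetric A this equals A[1,2] + A[2,1] = 2·A[1,2].
So A[1,2] = 36/2 = 18.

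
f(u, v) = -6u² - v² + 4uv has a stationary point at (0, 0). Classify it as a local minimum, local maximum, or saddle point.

local maximum

The Hessian at the origin is H = [[-12, 4], [4, -2]].
det H = -12·-2 − (4)² = 8 > 0 and H[1,1] = -12 < 0, so H is negative definite.
Therefore the origin is a local maximum.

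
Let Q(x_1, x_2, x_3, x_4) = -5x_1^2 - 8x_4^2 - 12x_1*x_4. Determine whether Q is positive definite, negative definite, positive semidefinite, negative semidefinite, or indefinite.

The symmetric matrix is A = [[-5, 0, 0, -6], [0, 0, 0, 0], [0, 0, 0, 0], [-6, 0, 0, -8]].
Symmetric row and column elimination reduces A to a congruent diagonal form with pivots -5, 0, 0, -4/5.
That gives 2 negative, 2 zero pivots.
Hence Q is negative semidefinite.

negative semidefinite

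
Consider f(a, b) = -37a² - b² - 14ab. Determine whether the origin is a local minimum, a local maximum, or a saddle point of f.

The Hessian at the origin is H = [[-74, -14], [-14, -2]].
det H = -74·-2 − (-14)² = -48 < 0, so H is indefinite.
Therefore the origin is a saddle point.

saddle point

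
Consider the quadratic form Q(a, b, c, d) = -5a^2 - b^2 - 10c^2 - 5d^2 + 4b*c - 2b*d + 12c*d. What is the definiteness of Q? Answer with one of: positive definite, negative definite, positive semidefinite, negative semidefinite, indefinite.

negative definite

The symmetric matrix of Q is A = [[-5, 0, 0, 0], [0, -1, 2, -1], [0, 2, -10, 6], [0, -1, 6, -5]].
Leading principal minors: Δ_1 = -5, Δ_2 = 5, Δ_3 = -30, Δ_4 = 40.
The signs alternate starting with Δ_1 < 0, so by Sylvester's criterion Q is negative definite.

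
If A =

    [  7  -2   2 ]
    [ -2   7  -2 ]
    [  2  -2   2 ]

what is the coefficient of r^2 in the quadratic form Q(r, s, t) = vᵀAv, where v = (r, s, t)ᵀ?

7

The coefficient of r^2 is the diagonal entry A[1,1] = 7.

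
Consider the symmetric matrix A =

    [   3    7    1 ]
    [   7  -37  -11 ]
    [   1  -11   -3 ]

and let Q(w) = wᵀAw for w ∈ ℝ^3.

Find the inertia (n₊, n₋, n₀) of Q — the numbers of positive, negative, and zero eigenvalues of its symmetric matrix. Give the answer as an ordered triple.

(1, 1, 1)

Applying the same elementary operations to the rows and columns of A produces a congruent diagonal matrix with entries 3, -160/3, 0.
That gives 1 positive, 1 negative, 1 zero pivots.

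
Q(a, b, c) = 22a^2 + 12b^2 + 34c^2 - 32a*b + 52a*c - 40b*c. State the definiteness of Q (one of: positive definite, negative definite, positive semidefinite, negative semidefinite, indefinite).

The symmetric matrix is A = [[22, -16, 26], [-16, 12, -20], [26, -20, 34]].
Symmetric row and column elimination reduces A to a congruent diagonal form with pivots 22, 4/11, 0.
Counting signs: 2 positive, 1 zero.
Hence Q is positive semidefinite.

positive semidefinite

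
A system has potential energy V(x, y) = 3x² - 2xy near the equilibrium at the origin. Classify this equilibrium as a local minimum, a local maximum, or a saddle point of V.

saddle point

The Hessian at the origin is H = [[6, -2], [-2, 0]].
det H = 6·0 − (-2)² = -4 < 0, so H is indefinite.
Therefore the origin is a saddle point.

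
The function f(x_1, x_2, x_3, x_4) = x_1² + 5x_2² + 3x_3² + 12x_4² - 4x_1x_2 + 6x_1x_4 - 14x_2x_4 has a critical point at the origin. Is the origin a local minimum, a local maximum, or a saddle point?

The Hessian at the origin is H = [[2, -4, 0, 6], [-4, 10, 0, -14], [0, 0, 6, 0], [6, -14, 0, 24]].
Applying the same elementary operations to the rows and columns of H produces a congruent diagonal matrix with entries 2, 2, 6, 4.
So there are 4 positive pivots.
H is positive definite, so the origin is a strict local minimum.

local minimum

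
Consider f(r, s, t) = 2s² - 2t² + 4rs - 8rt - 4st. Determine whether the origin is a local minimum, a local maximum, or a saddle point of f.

The Hessian at the origin is H = [[0, 4, -8], [4, 4, -4], [-8, -4, -4]].
H is indefinite, so the origin is a saddle point.

saddle point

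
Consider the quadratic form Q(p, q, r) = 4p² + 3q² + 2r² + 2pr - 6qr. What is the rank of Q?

The associated matrix is A = [[4, 0, 1], [0, 3, -3], [1, -3, 2]].
Congruent diagonalization of A (simultaneous row and column reduction) yields pivots 4, 3, -5/4.
So there are 2 positive, 1 negative pivots.
The rank is the number of nonzero pivots: 3.

3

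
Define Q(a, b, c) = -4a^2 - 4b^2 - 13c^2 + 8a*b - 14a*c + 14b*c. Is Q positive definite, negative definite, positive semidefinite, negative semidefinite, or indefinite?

negative semidefinite

Write A = [[-4, 4, -7], [4, -4, 7], [-7, 7, -13]].
Row-reducing A symmetrically gives the diagonal entries -4, 0, -3/4.
That gives 2 negative, 1 zero pivots.
Hence Q is negative semidefinite.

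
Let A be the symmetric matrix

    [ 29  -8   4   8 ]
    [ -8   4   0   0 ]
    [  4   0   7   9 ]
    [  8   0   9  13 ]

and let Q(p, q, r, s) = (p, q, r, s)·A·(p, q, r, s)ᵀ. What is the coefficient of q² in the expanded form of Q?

The coefficient of q² is the diagonal entry A[2,2] = 4.

4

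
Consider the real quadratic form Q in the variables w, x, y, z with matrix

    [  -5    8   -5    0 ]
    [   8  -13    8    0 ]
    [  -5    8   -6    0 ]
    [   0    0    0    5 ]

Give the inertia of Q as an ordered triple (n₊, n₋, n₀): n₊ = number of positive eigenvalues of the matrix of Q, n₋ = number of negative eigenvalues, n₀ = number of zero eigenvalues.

Congruent diagonalization of A (simultaneous row and column reduction) yields pivots -5, -1/5, -1, 5.
That gives 1 positive, 3 negative pivots.

(1, 3, 0)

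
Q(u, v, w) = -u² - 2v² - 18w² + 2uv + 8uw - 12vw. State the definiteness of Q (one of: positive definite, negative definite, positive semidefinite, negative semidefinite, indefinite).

indefinite

The symmetric matrix is A = [[-1, 1, 4], [1, -2, -6], [4, -6, -18]].
Congruent diagonalization of A (simultaneous row and column reduction) yields pivots -1, -1, 2.
Counting signs: 1 positive, 2 negative.
Hence Q is indefinite.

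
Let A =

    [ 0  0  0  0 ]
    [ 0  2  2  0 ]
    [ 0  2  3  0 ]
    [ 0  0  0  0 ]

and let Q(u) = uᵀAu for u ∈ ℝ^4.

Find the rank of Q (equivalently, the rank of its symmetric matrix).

Applying the same elementary operations to the rows and columns of A produces a congruent diagonal matrix with entries 0, 2, 1, 0.
So there are 2 positive, 2 zero pivots.
The rank is the number of nonzero pivots: 2.

2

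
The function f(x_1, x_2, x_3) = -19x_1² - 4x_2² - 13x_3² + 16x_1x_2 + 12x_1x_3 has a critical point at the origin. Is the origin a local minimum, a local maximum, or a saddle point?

local maximum

The Hessian at the origin is H = [[-38, 16, 12], [16, -8, 0], [12, 0, -26]].
Symmetric row and column elimination reduces H to a congruent diagonal form with pivots -38, -24/19, -2.
So there are 3 negative pivots.
H is negative definite, so the origin is a strict local maximum.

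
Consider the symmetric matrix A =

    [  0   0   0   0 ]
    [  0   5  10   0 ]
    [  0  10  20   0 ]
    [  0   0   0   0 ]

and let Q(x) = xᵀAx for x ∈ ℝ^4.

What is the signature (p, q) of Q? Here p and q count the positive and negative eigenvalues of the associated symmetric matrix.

Symmetric row and column elimination reduces A to a congruent diagonal form with pivots 0, 5, 0, 0.
That gives 1 positive, 3 zero pivots.

(1, 0)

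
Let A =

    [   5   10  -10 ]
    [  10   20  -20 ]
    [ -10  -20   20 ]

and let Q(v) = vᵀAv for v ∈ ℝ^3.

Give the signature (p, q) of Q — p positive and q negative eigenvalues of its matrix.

Symmetric row and column elimination reduces A to a congruent diagonal form with pivots 5, 0, 0.
That gives 1 positive, 2 zero pivots.

(1, 0)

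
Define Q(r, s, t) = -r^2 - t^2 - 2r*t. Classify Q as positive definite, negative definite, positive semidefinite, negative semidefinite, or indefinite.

The associated matrix is A = [[-1, 0, -1], [0, 0, 0], [-1, 0, -1]].
Applying the same elementary operations to the rows and columns of A produces a congruent diagonal matrix with entries -1, 0, 0.
That gives 1 negative, 2 zero pivots.
Hence Q is negative semidefinite.

negative semidefinite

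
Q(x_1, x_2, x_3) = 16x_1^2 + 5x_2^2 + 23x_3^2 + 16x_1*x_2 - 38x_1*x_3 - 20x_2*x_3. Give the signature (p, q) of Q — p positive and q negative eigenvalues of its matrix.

Write A = [[16, 8, -19], [8, 5, -10], [-19, -10, 23]].
Row-reducing A symmetrically gives the diagonal entries 16, 1, 3/16.
That gives 3 positive pivots.

(3, 0)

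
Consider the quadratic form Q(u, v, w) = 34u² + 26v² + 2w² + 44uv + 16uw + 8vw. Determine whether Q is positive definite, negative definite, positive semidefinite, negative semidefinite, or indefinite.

positive semidefinite

Write A = [[34, 22, 8], [22, 26, 4], [8, 4, 2]].
Row-reducing A symmetrically gives the diagonal entries 34, 200/17, 0.
Counting signs: 2 positive, 1 zero.
Hence Q is positive semidefinite.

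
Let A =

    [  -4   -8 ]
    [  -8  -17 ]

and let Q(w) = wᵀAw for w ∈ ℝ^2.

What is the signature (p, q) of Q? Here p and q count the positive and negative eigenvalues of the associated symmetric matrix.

Row-reducing A symmetrically gives the diagonal entries -4, -1.
Counting signs: 2 negative.

(0, 2)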